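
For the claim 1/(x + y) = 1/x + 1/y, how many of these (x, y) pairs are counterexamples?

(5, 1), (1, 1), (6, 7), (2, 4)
Testing each pair:
(5, 1): LHS = 1/6, RHS = 6/5 → counterexample
(1, 1): LHS = 1/2, RHS = 2 → counterexample
(6, 7): LHS = 1/13, RHS = 13/42 → counterexample
(2, 4): LHS = 1/6, RHS = 3/4 → counterexample

That makes 4 counterexamples.

Answer: 4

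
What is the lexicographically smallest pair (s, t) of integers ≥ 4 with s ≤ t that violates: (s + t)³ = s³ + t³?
Substituting (4, 4) into the claim:
LHS = (4 + 4)³ = 512
RHS = 4³ + 4³ = 128

Since LHS ≠ RHS, this pair disproves the claim, and no lexicographically smaller pair (s ≤ t, integers ≥ 4) does.

For instance (5, 5) is also a counterexample (LHS = 1000, RHS = 250), but it's lexicographically larger.

Answer: (s, t) = (4, 4)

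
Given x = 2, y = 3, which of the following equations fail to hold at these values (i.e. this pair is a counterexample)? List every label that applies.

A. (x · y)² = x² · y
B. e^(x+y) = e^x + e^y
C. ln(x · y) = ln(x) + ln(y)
A, B

Evaluating each claim at the given values:
A. LHS = 36, RHS = 12 → fails here (LHS ≠ RHS)
B. LHS = e^5 ≈ 148.4, RHS = e^2 + e^3 ≈ 27.47 → fails here (LHS ≠ RHS)
C. LHS = ln(6) ≈ 1.792, RHS = ln(2) + ln(3) ≈ 1.792 → holds here (LHS = RHS)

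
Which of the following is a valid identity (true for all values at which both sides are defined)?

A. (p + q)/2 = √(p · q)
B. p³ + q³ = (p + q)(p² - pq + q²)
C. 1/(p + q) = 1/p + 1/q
B

A: fails at (6, 7) — LHS = 13/2, RHS = √(42) ≈ 6.481.
B: holds — e.g. at (2, 4), both sides equal 72.
C: fails at (2, 5) — LHS = 1/7, RHS = 7/10.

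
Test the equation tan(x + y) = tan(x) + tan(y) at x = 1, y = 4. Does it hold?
Substituting x = 1, y = 4:

LHS = tan(1 + 4) = tan(5) ≈ -3.381
RHS = tan(1) + tan(4) ≈ 2.715

LHS ≠ RHS, so the equation does not hold at this point.

Answer: Fails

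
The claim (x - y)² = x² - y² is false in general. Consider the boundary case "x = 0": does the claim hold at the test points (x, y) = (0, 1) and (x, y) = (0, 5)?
At (0, 1): LHS = 1 ≠ RHS = -1
At (0, 5): LHS = 25 ≠ RHS = -25

Answer: No, fails at both test points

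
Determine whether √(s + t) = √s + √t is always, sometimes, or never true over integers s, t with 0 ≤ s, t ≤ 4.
Sometimes true

It holds at (s, t) = (0, 1) (both sides equal 1), but fails at (s, t) = (1, 1) (LHS = √(2) ≈ 1.414, RHS = 2).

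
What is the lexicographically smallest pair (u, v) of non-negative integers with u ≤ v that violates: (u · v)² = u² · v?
Substituting (1, 2) into the claim:
LHS = (1 · 2)² = 4
RHS = 1² · 2 = 2

Since LHS ≠ RHS, this pair disproves the claim, and no lexicographically smaller pair (u ≤ v, non-negative integers) does.

For instance (2, 3) is also a counterexample (LHS = 36, RHS = 12), but it's lexicographically larger.

Answer: (u, v) = (1, 2)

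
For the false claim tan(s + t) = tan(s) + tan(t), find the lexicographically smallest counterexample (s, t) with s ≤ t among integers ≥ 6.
(s, t) = (6, 6)

Substituting (6, 6) into the claim:
LHS = tan(6 + 6) = tan(12) ≈ -0.6359
RHS = tan(6) + tan(6) = 2·tan(6) ≈ -0.582

Since LHS ≠ RHS, this pair disproves the claim, and no lexicographically smaller pair (s ≤ t, integers ≥ 6) does.

For instance (6, 11) is also a counterexample (LHS = tan(17) ≈ 3.494, RHS = tan(11) + tan(6) ≈ -226.2), but it's lexicographically larger.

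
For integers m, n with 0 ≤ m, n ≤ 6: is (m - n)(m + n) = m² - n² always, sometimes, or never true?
Always true

The identity holds for every pair in the range. For instance at (m, n) = (1, 3): both sides equal -8.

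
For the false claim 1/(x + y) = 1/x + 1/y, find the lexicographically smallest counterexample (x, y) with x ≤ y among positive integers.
Substituting (1, 1) into the claim:
LHS = 1/(1 + 1) = 1/2
RHS = 1/1 + 1/1 = 2

Since LHS ≠ RHS, this pair disproves the claim, and no lexicographically smaller pair (x ≤ y, positive integers) does.

For instance (3, 7) is also a counterexample (LHS = 1/10, RHS = 10/21), but it's lexicographically larger.

Answer: (x, y) = (1, 1)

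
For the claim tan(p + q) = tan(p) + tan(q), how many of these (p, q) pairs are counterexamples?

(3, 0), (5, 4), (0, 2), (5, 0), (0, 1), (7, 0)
Testing each pair:
(3, 0): LHS = tan(3) ≈ -0.1425, RHS = tan(3) ≈ -0.1425 → satisfies claim
(5, 4): LHS = tan(9) ≈ -0.4523, RHS = tan(5) + tan(4) ≈ -2.223 → counterexample
(0, 2): LHS = tan(2) ≈ -2.185, RHS = tan(2) ≈ -2.185 → satisfies claim
(5, 0): LHS = tan(5) ≈ -3.381, RHS = tan(5) ≈ -3.381 → satisfies claim
(0, 1): LHS = tan(1) ≈ 1.557, RHS = tan(1) ≈ 1.557 → satisfies claim
(7, 0): LHS = tan(7) ≈ 0.8714, RHS = tan(7) ≈ 0.8714 → satisfies claim

That makes 1 counterexample.

Answer: 1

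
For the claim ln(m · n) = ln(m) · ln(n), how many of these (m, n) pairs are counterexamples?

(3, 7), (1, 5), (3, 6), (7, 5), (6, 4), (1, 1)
Testing each pair:
(3, 7): LHS = ln(21) ≈ 3.045, RHS = ln(3)·ln(7) ≈ 2.138 → counterexample
(1, 5): LHS = ln(5) ≈ 1.609, RHS = 0 → counterexample
(3, 6): LHS = ln(18) ≈ 2.89, RHS = ln(3)·ln(6) ≈ 1.968 → counterexample
(7, 5): LHS = ln(35) ≈ 3.555, RHS = ln(5)·ln(7) ≈ 3.132 → counterexample
(6, 4): LHS = ln(24) ≈ 3.178, RHS = ln(4)·ln(6) ≈ 2.484 → counterexample
(1, 1): LHS = 0, RHS = 0 → satisfies claim

That makes 5 counterexamples.

Answer: 5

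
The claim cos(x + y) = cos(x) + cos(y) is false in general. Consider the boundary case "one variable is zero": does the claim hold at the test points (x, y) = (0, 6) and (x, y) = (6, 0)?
At (0, 6): LHS = cos(6) ≈ 0.9602 ≠ RHS = cos(6) + 1 ≈ 1.96
At (6, 0): LHS = cos(6) ≈ 0.9602 ≠ RHS = cos(6) + 1 ≈ 1.96

Answer: No, fails at both test points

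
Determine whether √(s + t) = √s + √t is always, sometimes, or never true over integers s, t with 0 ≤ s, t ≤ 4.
Sometimes true

It holds at (s, t) = (0, 3) (both sides equal √(3) ≈ 1.732), but fails at (s, t) = (2, 3) (LHS = √(5) ≈ 2.236, RHS = √(2) + √(3) ≈ 3.146).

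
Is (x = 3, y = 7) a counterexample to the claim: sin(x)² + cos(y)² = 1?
Substituting x = 3, y = 7:
LHS = sin(3)² + cos(7)² ≈ 0.5883
RHS = 1

Since LHS ≠ RHS, this pair disproves the claim.

Answer: Yes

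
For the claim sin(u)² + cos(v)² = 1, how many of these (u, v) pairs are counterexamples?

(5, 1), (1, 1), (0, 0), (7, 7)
1

Testing each pair:
(5, 1): LHS = cos(1)² + sin(5)² ≈ 1.211, RHS = 1 → counterexample
(1, 1): LHS = cos(1)² + sin(1)² = 1, RHS = 1 → satisfies claim
(0, 0): LHS = 1, RHS = 1 → satisfies claim
(7, 7): LHS = sin(7)² + cos(7)² = 1, RHS = 1 → satisfies claim

That makes 1 counterexample.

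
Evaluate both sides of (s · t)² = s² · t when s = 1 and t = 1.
LHS = (1 · 1)² = 1
RHS = 1² · 1 = 1

LHS = RHS: the two sides agree.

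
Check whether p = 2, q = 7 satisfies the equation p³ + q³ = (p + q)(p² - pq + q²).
Substituting p = 2, q = 7:

LHS = 2³ + 7³ = 351
RHS = (2 + 7)(2² - 2·7 + 7²) = 351

LHS = RHS, so the equation holds at this point.

Answer: Holds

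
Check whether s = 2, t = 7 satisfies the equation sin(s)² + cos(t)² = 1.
Fails

Substituting s = 2, t = 7:

LHS = sin(2)² + cos(7)² ≈ 1.395
RHS = 1

LHS ≠ RHS, so the equation does not hold at this point.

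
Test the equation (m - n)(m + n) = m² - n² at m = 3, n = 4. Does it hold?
Holds

Substituting m = 3, n = 4:

LHS = (3 - 4)(3 + 4) = -7
RHS = 3² - 4² = -7

LHS = RHS, so the equation holds at this point.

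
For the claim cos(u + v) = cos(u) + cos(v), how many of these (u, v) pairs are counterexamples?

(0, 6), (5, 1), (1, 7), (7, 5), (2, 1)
Testing each pair:
(0, 6): LHS = cos(6) ≈ 0.9602, RHS = cos(6) + 1 ≈ 1.96 → counterexample
(5, 1): LHS = cos(6) ≈ 0.9602, RHS = cos(5) + cos(1) ≈ 0.824 → counterexample
(1, 7): LHS = cos(8) ≈ -0.1455, RHS = cos(1) + cos(7) ≈ 1.294 → counterexample
(7, 5): LHS = cos(12) ≈ 0.8439, RHS = cos(5) + cos(7) ≈ 1.038 → counterexample
(2, 1): LHS = cos(3) ≈ -0.99, RHS = cos(2) + cos(1) ≈ 0.1242 → counterexample

That makes 5 counterexamples.

Answer: 5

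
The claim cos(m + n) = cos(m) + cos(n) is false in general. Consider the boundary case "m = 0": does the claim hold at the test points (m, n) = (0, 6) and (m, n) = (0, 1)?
No, fails at both test points

At (0, 6): LHS = cos(6) ≈ 0.9602 ≠ RHS = cos(6) + 1 ≈ 1.96
At (0, 1): LHS = cos(1) ≈ 0.5403 ≠ RHS = cos(1) + 1 ≈ 1.54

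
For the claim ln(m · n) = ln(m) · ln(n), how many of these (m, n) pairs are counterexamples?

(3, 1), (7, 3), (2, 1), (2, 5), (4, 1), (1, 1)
5

Testing each pair:
(3, 1): LHS = ln(3) ≈ 1.099, RHS = 0 → counterexample
(7, 3): LHS = ln(21) ≈ 3.045, RHS = ln(3)·ln(7) ≈ 2.138 → counterexample
(2, 1): LHS = ln(2) ≈ 0.6931, RHS = 0 → counterexample
(2, 5): LHS = ln(10) ≈ 2.303, RHS = ln(2)·ln(5) ≈ 1.116 → counterexample
(4, 1): LHS = ln(4) ≈ 1.386, RHS = 0 → counterexample
(1, 1): LHS = 0, RHS = 0 → satisfies claim

That makes 5 counterexamples.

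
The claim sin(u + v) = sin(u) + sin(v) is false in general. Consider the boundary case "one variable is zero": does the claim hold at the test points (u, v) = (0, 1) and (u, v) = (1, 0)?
Yes, holds at both test points

At (0, 1): LHS = sin(1) ≈ 0.8415, RHS = sin(1) ≈ 0.8415 → equal
At (1, 0): LHS = sin(1) ≈ 0.8415, RHS = sin(1) ≈ 0.8415 → equal

So the claim does hold at both of these boundary points, even though it is not an identity.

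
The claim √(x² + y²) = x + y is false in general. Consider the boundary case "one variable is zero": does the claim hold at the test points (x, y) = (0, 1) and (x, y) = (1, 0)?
Yes, holds at both test points

At (0, 1): LHS = 1, RHS = 1 → equal
At (1, 0): LHS = 1, RHS = 1 → equal

So the claim does hold at both of these boundary points, even though it is not an identity.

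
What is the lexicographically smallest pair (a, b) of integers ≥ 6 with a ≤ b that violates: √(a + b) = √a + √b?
Substituting (6, 6) into the claim:
LHS = √(6 + 6) = 2·√(3) ≈ 3.464
RHS = √6 + √6 = 2·√(6) ≈ 4.899

Since LHS ≠ RHS, this pair disproves the claim, and no lexicographically smaller pair (a ≤ b, integers ≥ 6) does.

For instance (7, 7) is also a counterexample (LHS = √(14) ≈ 3.742, RHS = 2·√(7) ≈ 5.292), but it's lexicographically larger.

Answer: (a, b) = (6, 6)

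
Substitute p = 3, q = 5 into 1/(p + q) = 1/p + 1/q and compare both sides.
LHS = 1/(3 + 5) = 1/8
RHS = 1/3 + 1/5 = 8/15

LHS ≠ RHS, so the equation does not hold here.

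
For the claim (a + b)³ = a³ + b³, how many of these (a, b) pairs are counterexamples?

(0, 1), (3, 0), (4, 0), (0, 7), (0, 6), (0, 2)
0

Testing each pair:
(0, 1): LHS = 1, RHS = 1 → satisfies claim
(3, 0): LHS = 27, RHS = 27 → satisfies claim
(4, 0): LHS = 64, RHS = 64 → satisfies claim
(0, 7): LHS = 343, RHS = 343 → satisfies claim
(0, 6): LHS = 216, RHS = 216 → satisfies claim
(0, 2): LHS = 8, RHS = 8 → satisfies claim

That makes 0 counterexamples.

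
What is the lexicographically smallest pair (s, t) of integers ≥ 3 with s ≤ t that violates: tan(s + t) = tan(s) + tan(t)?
Substituting (3, 3) into the claim:
LHS = tan(3 + 3) = tan(6) ≈ -0.291
RHS = tan(3) + tan(3) = 2·tan(3) ≈ -0.2851

Since LHS ≠ RHS, this pair disproves the claim, and no lexicographically smaller pair (s ≤ t, integers ≥ 3) does.

For instance (3, 6) is also a counterexample (LHS = tan(9) ≈ -0.4523, RHS = tan(6) + tan(3) ≈ -0.4336), but it's lexicographically larger.

Answer: (s, t) = (3, 3)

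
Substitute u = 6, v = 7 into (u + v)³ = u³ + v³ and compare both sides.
LHS = (6 + 7)³ = 2197
RHS = 6³ + 7³ = 559

LHS ≠ RHS, so the equation does not hold here.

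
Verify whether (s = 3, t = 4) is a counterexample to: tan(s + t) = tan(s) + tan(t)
Yes

Substituting s = 3, t = 4:
LHS = tan(3 + 4) = tan(7) ≈ 0.8714
RHS = tan(3) + tan(4) ≈ 1.015

Since LHS ≠ RHS, this pair disproves the claim.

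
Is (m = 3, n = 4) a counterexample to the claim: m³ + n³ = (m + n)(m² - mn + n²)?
Substituting m = 3, n = 4:
LHS = 3³ + 4³ = 91
RHS = (3 + 4)(3² - 3·4 + 4²) = 91

The sides agree, so this pair does not disprove the claim.

Answer: No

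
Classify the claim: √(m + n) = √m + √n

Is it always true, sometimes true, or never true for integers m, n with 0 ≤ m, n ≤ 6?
Sometimes true

It holds at (m, n) = (0, 4) (both sides equal 2), but fails at (m, n) = (2, 3) (LHS = √(5) ≈ 2.236, RHS = √(2) + √(3) ≈ 3.146).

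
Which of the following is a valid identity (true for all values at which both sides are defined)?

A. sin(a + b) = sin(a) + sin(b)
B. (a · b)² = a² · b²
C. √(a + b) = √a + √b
A: fails at (3, 5) — LHS = sin(8) ≈ 0.9894, RHS = sin(5) + sin(3) ≈ -0.8178.
B: holds — e.g. at (2, 7), both sides equal 196.
C: fails at (3, 7) — LHS = √(10) ≈ 3.162, RHS = √(3) + √(7) ≈ 4.378.

Answer: B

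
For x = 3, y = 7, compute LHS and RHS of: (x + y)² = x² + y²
LHS = (3 + 7)² = 100
RHS = 3² + 7² = 58

LHS ≠ RHS, so the equation does not hold here.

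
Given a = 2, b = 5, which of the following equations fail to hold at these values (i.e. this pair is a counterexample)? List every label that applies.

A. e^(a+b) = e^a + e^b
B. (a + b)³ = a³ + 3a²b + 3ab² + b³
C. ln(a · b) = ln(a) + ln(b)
Evaluating each claim at the given values:
A. LHS = e^7 ≈ 1097, RHS = e^2 + e^5 ≈ 155.8 → fails here (LHS ≠ RHS)
B. LHS = 343, RHS = 343 → holds here (LHS = RHS)
C. LHS = ln(10) ≈ 2.303, RHS = ln(2) + ln(5) ≈ 2.303 → holds here (LHS = RHS)

Answer: A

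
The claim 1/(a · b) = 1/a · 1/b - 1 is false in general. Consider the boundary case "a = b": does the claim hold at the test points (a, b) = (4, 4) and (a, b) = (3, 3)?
No, fails at both test points

At (4, 4): LHS = 1/16 ≠ RHS = -15/16
At (3, 3): LHS = 1/9 ≠ RHS = -8/9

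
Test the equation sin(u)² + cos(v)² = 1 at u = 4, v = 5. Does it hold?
Fails

Substituting u = 4, v = 5:

LHS = sin(4)² + cos(5)² ≈ 0.6532
RHS = 1

LHS ≠ RHS, so the equation does not hold at this point.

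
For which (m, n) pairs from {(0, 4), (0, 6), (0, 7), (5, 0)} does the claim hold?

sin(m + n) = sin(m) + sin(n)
Testing each pair:
(0, 4): LHS = sin(4) ≈ -0.7568, RHS = sin(4) ≈ -0.7568 → holds
(0, 6): LHS = sin(6) ≈ -0.2794, RHS = sin(6) ≈ -0.2794 → holds
(0, 7): LHS = sin(7) ≈ 0.657, RHS = sin(7) ≈ 0.657 → holds
(5, 0): LHS = sin(5) ≈ -0.9589, RHS = sin(5) ≈ -0.9589 → holds

Every pair satisfies the claim.

Answer: All pairs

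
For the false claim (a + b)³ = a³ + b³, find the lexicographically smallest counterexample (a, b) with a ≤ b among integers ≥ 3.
Substituting (3, 3) into the claim:
LHS = (3 + 3)³ = 216
RHS = 3³ + 3³ = 54

Since LHS ≠ RHS, this pair disproves the claim, and no lexicographically smaller pair (a ≤ b, integers ≥ 3) does.

For instance (5, 5) is also a counterexample (LHS = 1000, RHS = 250), but it's lexicographically larger.

Answer: (a, b) = (3, 3)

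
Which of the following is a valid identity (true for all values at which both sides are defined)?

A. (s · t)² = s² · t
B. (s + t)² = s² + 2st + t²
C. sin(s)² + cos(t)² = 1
B

A: fails at (3, 7) — LHS = 441, RHS = 63.
B: holds — e.g. at (4, 5), both sides equal 81.
C: fails at (1, 5) — LHS = cos(5)² + sin(1)² ≈ 0.7885, RHS = 1.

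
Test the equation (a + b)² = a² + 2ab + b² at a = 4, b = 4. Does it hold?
Holds

Substituting a = 4, b = 4:

LHS = (4 + 4)² = 64
RHS = 4² + 2·4·4 + 4² = 64

LHS = RHS, so the equation holds at this point.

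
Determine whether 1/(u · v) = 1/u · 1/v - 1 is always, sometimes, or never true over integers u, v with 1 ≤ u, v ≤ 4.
The claim fails for every pair in the range. For instance at (u, v) = (2, 1): LHS = 1/2, RHS = -1/2.

Answer: Never true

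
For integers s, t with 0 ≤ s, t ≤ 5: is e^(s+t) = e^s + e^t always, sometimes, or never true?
The claim fails for every pair in the range. For instance at (s, t) = (4, 0): LHS = e^4 ≈ 54.6, RHS = 1 + e^4 ≈ 55.6.

Answer: Never true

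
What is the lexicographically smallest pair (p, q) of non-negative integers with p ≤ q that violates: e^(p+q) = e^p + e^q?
(p, q) = (0, 0)

Substituting (0, 0) into the claim:
LHS = e^(0+0) = 1
RHS = e^0 + e^0 = 2

Since LHS ≠ RHS, this pair disproves the claim, and no lexicographically smaller pair (p ≤ q, non-negative integers) does.

For instance (1, 4) is also a counterexample (LHS = e^5 ≈ 148.4, RHS = e + e^4 ≈ 57.32), but it's lexicographically larger.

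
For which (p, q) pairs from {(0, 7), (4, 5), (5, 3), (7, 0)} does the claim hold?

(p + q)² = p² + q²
Testing each pair:
(0, 7): LHS = 49, RHS = 49 → holds
(4, 5): LHS = 81, RHS = 41 → fails
(5, 3): LHS = 64, RHS = 34 → fails
(7, 0): LHS = 49, RHS = 49 → holds

2 of 4 pairs satisfy the claim.

Answer: (0, 7), (7, 0)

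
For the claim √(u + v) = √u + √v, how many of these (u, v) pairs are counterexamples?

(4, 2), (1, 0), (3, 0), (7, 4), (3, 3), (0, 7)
3

Testing each pair:
(4, 2): LHS = √(6) ≈ 2.449, RHS = √(2) + 2 ≈ 3.414 → counterexample
(1, 0): LHS = 1, RHS = 1 → satisfies claim
(3, 0): LHS = √(3) ≈ 1.732, RHS = √(3) ≈ 1.732 → satisfies claim
(7, 4): LHS = √(11) ≈ 3.317, RHS = 2 + √(7) ≈ 4.646 → counterexample
(3, 3): LHS = √(6) ≈ 2.449, RHS = 2·√(3) ≈ 3.464 → counterexample
(0, 7): LHS = √(7) ≈ 2.646, RHS = √(7) ≈ 2.646 → satisfies claim

That makes 3 counterexamples.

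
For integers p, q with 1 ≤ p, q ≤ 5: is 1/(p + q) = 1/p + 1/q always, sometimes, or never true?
The claim fails for every pair in the range. For instance at (p, q) = (5, 1): LHS = 1/6, RHS = 6/5.

Answer: Never true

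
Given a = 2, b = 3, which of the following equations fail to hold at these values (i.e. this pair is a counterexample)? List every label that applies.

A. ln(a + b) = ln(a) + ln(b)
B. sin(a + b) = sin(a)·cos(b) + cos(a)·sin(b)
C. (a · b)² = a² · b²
A

Evaluating each claim at the given values:
A. LHS = ln(5) ≈ 1.609, RHS = ln(2) + ln(3) ≈ 1.792 → fails here (LHS ≠ RHS)
B. LHS = sin(5) ≈ -0.9589, RHS = sin(2)·cos(3) + sin(3)·cos(2) ≈ -0.9589 → holds here (LHS = RHS)
C. LHS = 36, RHS = 36 → holds here (LHS = RHS)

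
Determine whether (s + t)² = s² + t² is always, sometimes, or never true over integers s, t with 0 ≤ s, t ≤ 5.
It holds at (s, t) = (0, 2) (both sides equal 4), but fails at (s, t) = (5, 2) (LHS = 49, RHS = 29).

Answer: Sometimes true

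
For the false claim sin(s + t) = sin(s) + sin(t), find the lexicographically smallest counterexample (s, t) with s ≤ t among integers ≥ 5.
(s, t) = (5, 5)

Substituting (5, 5) into the claim:
LHS = sin(5 + 5) = sin(10) ≈ -0.544
RHS = sin(5) + sin(5) = 2·sin(5) ≈ -1.918

Since LHS ≠ RHS, this pair disproves the claim, and no lexicographically smaller pair (s ≤ t, integers ≥ 5) does.

For instance (5, 9) is also a counterexample (LHS = sin(14) ≈ 0.9906, RHS = sin(5) + sin(9) ≈ -0.5468), but it's lexicographically larger.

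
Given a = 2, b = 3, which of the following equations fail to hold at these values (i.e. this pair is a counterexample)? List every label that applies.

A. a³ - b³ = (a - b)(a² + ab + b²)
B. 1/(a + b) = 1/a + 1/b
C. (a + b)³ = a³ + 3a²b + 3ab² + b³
Evaluating each claim at the given values:
A. LHS = -19, RHS = -19 → holds here (LHS = RHS)
B. LHS = 1/5, RHS = 5/6 → fails here (LHS ≠ RHS)
C. LHS = 125, RHS = 125 → holds here (LHS = RHS)

Answer: B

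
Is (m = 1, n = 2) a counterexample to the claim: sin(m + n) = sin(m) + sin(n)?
Substituting m = 1, n = 2:
LHS = sin(1 + 2) = sin(3) ≈ 0.1411
RHS = sin(1) + sin(2) ≈ 1.751

Since LHS ≠ RHS, this pair disproves the claim.

Answer: Yes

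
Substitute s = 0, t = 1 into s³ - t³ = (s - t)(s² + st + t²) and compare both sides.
LHS = 0³ - 1³ = -1
RHS = (0 - 1)(0² + 0·1 + 1²) = -1

LHS = RHS: the two sides agree.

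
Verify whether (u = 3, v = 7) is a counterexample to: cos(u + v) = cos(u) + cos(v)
Yes

Substituting u = 3, v = 7:
LHS = cos(3 + 7) = cos(10) ≈ -0.8391
RHS = cos(3) + cos(7) ≈ -0.2361

Since LHS ≠ RHS, this pair disproves the claim.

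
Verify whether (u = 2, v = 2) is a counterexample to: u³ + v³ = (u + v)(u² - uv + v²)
Substituting u = 2, v = 2:
LHS = 2³ + 2³ = 16
RHS = (2 + 2)(2² - 2·2 + 2²) = 16

The sides agree, so this pair does not disprove the claim.

Answer: No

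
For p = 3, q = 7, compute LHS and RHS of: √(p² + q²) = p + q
LHS = √(3² + 7²) = √(58) ≈ 7.616
RHS = 3 + 7 = 10

LHS ≠ RHS (they differ by about 2.384), so the equation does not hold here.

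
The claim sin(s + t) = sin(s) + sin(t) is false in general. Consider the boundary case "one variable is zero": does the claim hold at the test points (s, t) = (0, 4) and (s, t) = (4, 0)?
Yes, holds at both test points

At (0, 4): LHS = sin(4) ≈ -0.7568, RHS = sin(4) ≈ -0.7568 → equal
At (4, 0): LHS = sin(4) ≈ -0.7568, RHS = sin(4) ≈ -0.7568 → equal

So the claim does hold at both of these boundary points, even though it is not an identity.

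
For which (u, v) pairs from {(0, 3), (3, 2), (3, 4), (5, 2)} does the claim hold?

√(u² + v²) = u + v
(0, 3)

Testing each pair:
(0, 3): LHS = 3, RHS = 3 → holds
(3, 2): LHS = √(13) ≈ 3.606, RHS = 5 → fails
(3, 4): LHS = 5, RHS = 7 → fails
(5, 2): LHS = √(29) ≈ 5.385, RHS = 7 → fails

1 of 4 pairs satisfies the claim.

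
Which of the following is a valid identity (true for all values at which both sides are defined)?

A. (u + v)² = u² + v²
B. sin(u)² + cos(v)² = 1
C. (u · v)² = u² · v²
C

A: fails at (1, 5) — LHS = 36, RHS = 26.
B: fails at (1, 5) — LHS = cos(5)² + sin(1)² ≈ 0.7885, RHS = 1.
C: holds — e.g. at (0, 1), both sides equal 0.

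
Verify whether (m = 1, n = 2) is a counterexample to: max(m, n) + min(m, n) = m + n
No

Substituting m = 1, n = 2:
LHS = max(1, 2) + min(1, 2) = 3
RHS = 1 + 2 = 3

The sides agree, so this pair does not disprove the claim.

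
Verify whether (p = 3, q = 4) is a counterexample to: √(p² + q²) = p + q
Yes

Substituting p = 3, q = 4:
LHS = √(3² + 4²) = 5
RHS = 3 + 4 = 7

Since LHS ≠ RHS, this pair disproves the claim.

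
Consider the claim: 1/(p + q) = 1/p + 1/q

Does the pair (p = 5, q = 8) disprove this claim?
Yes

Substituting p = 5, q = 8:
LHS = 1/(5 + 8) = 1/13
RHS = 1/5 + 1/8 = 13/40

Since LHS ≠ RHS, this pair disproves the claim.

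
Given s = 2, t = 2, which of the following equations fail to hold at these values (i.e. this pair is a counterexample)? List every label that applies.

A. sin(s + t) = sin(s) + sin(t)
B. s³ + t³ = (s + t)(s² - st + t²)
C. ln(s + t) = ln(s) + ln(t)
Evaluating each claim at the given values:
A. LHS = sin(4) ≈ -0.7568, RHS = 2·sin(2) ≈ 1.819 → fails here (LHS ≠ RHS)
B. LHS = 16, RHS = 16 → holds here (LHS = RHS)
C. LHS = ln(4) ≈ 1.386, RHS = 2·ln(2) ≈ 1.386 → holds here (LHS = RHS)

Answer: A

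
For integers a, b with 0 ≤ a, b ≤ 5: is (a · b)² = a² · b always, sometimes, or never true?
Sometimes true

It holds at (a, b) = (0, 4) (both sides equal 0), but fails at (a, b) = (5, 3) (LHS = 225, RHS = 75).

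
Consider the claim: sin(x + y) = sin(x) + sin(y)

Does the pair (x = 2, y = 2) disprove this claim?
Substituting x = 2, y = 2:
LHS = sin(2 + 2) = sin(4) ≈ -0.7568
RHS = sin(2) + sin(2) = 2·sin(2) ≈ 1.819

Since LHS ≠ RHS, this pair disproves the claim.

Answer: Yes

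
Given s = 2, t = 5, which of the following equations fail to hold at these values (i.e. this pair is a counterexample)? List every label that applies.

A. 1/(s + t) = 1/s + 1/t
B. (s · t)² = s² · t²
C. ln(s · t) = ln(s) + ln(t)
Evaluating each claim at the given values:
A. LHS = 1/7, RHS = 7/10 → fails here (LHS ≠ RHS)
B. LHS = 100, RHS = 100 → holds here (LHS = RHS)
C. LHS = ln(10) ≈ 2.303, RHS = ln(2) + ln(5) ≈ 2.303 → holds here (LHS = RHS)

Answer: A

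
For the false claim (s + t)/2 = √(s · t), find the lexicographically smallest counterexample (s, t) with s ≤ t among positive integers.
(s, t) = (1, 2)

Substituting (1, 2) into the claim:
LHS = (1 + 2)/2 = 3/2
RHS = √(1 · 2) = √(2) ≈ 1.414

Since LHS ≠ RHS, this pair disproves the claim, and no lexicographically smaller pair (s ≤ t, positive integers) does.

For instance (3, 4) is also a counterexample (LHS = 7/2, RHS = 2·√(3) ≈ 3.464), but it's lexicographically larger.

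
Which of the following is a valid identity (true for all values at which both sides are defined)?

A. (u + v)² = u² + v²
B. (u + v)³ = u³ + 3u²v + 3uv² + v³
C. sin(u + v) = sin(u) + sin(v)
B

A: fails at (5, 5) — LHS = 100, RHS = 50.
B: holds — e.g. at (1, 1), both sides equal 8.
C: fails at (5, 8) — LHS = sin(13) ≈ 0.4202, RHS = sin(5) + sin(8) ≈ 0.03043.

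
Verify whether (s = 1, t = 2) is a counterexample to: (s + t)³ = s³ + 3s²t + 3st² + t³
Substituting s = 1, t = 2:
LHS = (1 + 2)³ = 27
RHS = 1³ + 3·1²·2 + 3·1·2² + 2³ = 27

The sides agree, so this pair does not disprove the claim.

Answer: No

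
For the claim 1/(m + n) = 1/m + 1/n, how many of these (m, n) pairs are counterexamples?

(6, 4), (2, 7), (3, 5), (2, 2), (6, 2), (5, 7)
Testing each pair:
(6, 4): LHS = 1/10, RHS = 5/12 → counterexample
(2, 7): LHS = 1/9, RHS = 9/14 → counterexample
(3, 5): LHS = 1/8, RHS = 8/15 → counterexample
(2, 2): LHS = 1/4, RHS = 1 → counterexample
(6, 2): LHS = 1/8, RHS = 2/3 → counterexample
(5, 7): LHS = 1/12, RHS = 12/35 → counterexample

That makes 6 counterexamples.

Answer: 6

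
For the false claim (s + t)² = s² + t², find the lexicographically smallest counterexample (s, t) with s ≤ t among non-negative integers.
(s, t) = (1, 1)

At (0, 0): both sides equal 0, so it holds there.
At (0, 5): both sides equal 25, so it holds there.

Substituting (1, 1) into the claim:
LHS = (1 + 1)² = 4
RHS = 1² + 1² = 2

Since LHS ≠ RHS, this pair disproves the claim, and no lexicographically smaller pair (s ≤ t, non-negative integers) does.

For instance (5, 7) is also a counterexample (LHS = 144, RHS = 74), but it's lexicographically larger.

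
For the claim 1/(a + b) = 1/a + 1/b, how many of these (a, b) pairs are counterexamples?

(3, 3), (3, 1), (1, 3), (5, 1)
Testing each pair:
(3, 3): LHS = 1/6, RHS = 2/3 → counterexample
(3, 1): LHS = 1/4, RHS = 4/3 → counterexample
(1, 3): LHS = 1/4, RHS = 4/3 → counterexample
(5, 1): LHS = 1/6, RHS = 6/5 → counterexample

That makes 4 counterexamples.

Answer: 4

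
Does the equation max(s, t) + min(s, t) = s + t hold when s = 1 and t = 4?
Substituting s = 1, t = 4:

LHS = max(1, 4) + min(1, 4) = 5
RHS = 1 + 4 = 5

LHS = RHS, so the equation holds at this point.

Answer: Holds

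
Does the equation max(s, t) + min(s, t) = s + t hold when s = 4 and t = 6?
Substituting s = 4, t = 6:

LHS = max(4, 6) + min(4, 6) = 10
RHS = 4 + 6 = 10

LHS = RHS, so the equation holds at this point.

Answer: Holds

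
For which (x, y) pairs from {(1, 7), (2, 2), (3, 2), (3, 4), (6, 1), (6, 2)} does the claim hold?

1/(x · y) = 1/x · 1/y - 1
None

Testing each pair:
(1, 7): LHS = 1/7, RHS = -6/7 → fails
(2, 2): LHS = 1/4, RHS = -3/4 → fails
(3, 2): LHS = 1/6, RHS = -5/6 → fails
(3, 4): LHS = 1/12, RHS = -11/12 → fails
(6, 1): LHS = 1/6, RHS = -5/6 → fails
(6, 2): LHS = 1/12, RHS = -11/12 → fails

No pair satisfies the claim.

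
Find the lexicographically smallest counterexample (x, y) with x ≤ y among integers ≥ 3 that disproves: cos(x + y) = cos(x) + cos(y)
(x, y) = (3, 3)

Substituting (3, 3) into the claim:
LHS = cos(3 + 3) = cos(6) ≈ 0.9602
RHS = cos(3) + cos(3) = 2·cos(3) ≈ -1.98

Since LHS ≠ RHS, this pair disproves the claim, and no lexicographically smaller pair (x ≤ y, integers ≥ 3) does.

For instance (3, 7) is also a counterexample (LHS = cos(10) ≈ -0.8391, RHS = cos(3) + cos(7) ≈ -0.2361), but it's lexicographically larger.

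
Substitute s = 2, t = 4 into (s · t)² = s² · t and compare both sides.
LHS = (2 · 4)² = 64
RHS = 2² · 4 = 16

LHS ≠ RHS, so the equation does not hold here.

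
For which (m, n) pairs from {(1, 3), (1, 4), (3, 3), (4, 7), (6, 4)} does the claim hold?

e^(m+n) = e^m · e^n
Testing each pair:
(1, 3): LHS = e^4 ≈ 54.6, RHS = e^4 ≈ 54.6 → holds
(1, 4): LHS = e^5 ≈ 148.4, RHS = e^5 ≈ 148.4 → holds
(3, 3): LHS = e^6 ≈ 403.4, RHS = e^6 ≈ 403.4 → holds
(4, 7): LHS = e^11 ≈ 59874.1, RHS = e^11 ≈ 59874.1 → holds
(6, 4): LHS = e^10 ≈ 22026.5, RHS = e^10 ≈ 22026.5 → holds

Every pair satisfies the claim.

Answer: All pairs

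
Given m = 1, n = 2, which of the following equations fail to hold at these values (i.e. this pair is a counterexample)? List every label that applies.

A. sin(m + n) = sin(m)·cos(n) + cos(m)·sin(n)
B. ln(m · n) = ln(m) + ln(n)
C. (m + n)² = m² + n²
Evaluating each claim at the given values:
A. LHS = sin(3) ≈ 0.1411, RHS = sin(1)·cos(2) + sin(2)·cos(1) ≈ 0.1411 → holds here (LHS = RHS)
B. LHS = ln(2) ≈ 0.6931, RHS = ln(2) ≈ 0.6931 → holds here (LHS = RHS)
C. LHS = 9, RHS = 5 → fails here (LHS ≠ RHS)

Answer: C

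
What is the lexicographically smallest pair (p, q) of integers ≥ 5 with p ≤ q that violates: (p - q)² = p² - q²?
(p, q) = (5, 6)

At (5, 5): both sides equal 0, so it holds there.

Substituting (5, 6) into the claim:
LHS = (5 - 6)² = 1
RHS = 5² - 6² = -11

Since LHS ≠ RHS, this pair disproves the claim, and no lexicographically smaller pair (p ≤ q, integers ≥ 5) does.

For instance (8, 12) is also a counterexample (LHS = 16, RHS = -80), but it's lexicographically larger.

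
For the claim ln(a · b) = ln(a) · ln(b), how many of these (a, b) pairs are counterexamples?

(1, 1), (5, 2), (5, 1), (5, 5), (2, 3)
4

Testing each pair:
(1, 1): LHS = 0, RHS = 0 → satisfies claim
(5, 2): LHS = ln(10) ≈ 2.303, RHS = ln(2)·ln(5) ≈ 1.116 → counterexample
(5, 1): LHS = ln(5) ≈ 1.609, RHS = 0 → counterexample
(5, 5): LHS = ln(25) ≈ 3.219, RHS = ln(5)² ≈ 2.59 → counterexample
(2, 3): LHS = ln(6) ≈ 1.792, RHS = ln(2)·ln(3) ≈ 0.7615 → counterexample

That makes 4 counterexamples.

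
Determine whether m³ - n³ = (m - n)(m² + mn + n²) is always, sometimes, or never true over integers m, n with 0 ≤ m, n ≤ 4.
Always true

The identity holds for every pair in the range. For instance at (m, n) = (1, 0): both sides equal 1.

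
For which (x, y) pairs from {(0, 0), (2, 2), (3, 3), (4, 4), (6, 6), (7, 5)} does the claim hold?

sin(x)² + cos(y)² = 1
Testing each pair:
(0, 0): LHS = 1, RHS = 1 → holds
(2, 2): LHS = cos(2)² + sin(2)² = 1, RHS = 1 → holds
(3, 3): LHS = sin(3)² + cos(3)² = 1, RHS = 1 → holds
(4, 4): LHS = cos(4)² + sin(4)² = 1, RHS = 1 → holds
(6, 6): LHS = sin(6)² + cos(6)² = 1, RHS = 1 → holds
(7, 5): LHS = cos(5)² + sin(7)² ≈ 0.5121, RHS = 1 → fails

5 of 6 pairs satisfy the claim.

Answer: (0, 0), (2, 2), (3, 3), (4, 4), (6, 6)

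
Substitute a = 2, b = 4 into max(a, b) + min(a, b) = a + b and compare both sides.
LHS = max(2, 4) + min(2, 4) = 6
RHS = 2 + 4 = 6

LHS = RHS: the two sides agree.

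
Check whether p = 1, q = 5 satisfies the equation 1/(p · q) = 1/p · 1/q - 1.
Substituting p = 1, q = 5:

LHS = 1/(1 · 5) = 1/5
RHS = 1/1 · 1/5 - 1 = -4/5

LHS ≠ RHS, so the equation does not hold at this point.

Answer: Fails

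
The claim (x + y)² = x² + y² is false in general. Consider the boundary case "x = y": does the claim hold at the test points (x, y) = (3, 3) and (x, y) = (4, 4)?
No, fails at both test points

At (3, 3): LHS = 36 ≠ RHS = 18
At (4, 4): LHS = 64 ≠ RHS = 32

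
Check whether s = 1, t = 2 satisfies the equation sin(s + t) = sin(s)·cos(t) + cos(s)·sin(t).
Holds

Substituting s = 1, t = 2:

LHS = sin(1 + 2) = sin(3) ≈ 0.1411
RHS = sin(1)·cos(2) + cos(1)·sin(2) = sin(1)·cos(2) + sin(2)·cos(1) ≈ 0.1411

LHS = RHS, so the equation holds at this point.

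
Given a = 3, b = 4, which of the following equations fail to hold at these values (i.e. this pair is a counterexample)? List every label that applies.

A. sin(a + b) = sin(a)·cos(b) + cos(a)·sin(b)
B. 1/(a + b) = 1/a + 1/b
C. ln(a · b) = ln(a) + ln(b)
Evaluating each claim at the given values:
A. LHS = sin(7) ≈ 0.657, RHS = sin(3)·cos(4) + sin(4)·cos(3) ≈ 0.657 → holds here (LHS = RHS)
B. LHS = 1/7, RHS = 7/12 → fails here (LHS ≠ RHS)
C. LHS = ln(12) ≈ 2.485, RHS = ln(3) + ln(4) ≈ 2.485 → holds here (LHS = RHS)

Answer: B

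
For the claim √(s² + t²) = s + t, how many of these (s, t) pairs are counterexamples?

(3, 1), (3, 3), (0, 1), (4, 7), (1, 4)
Testing each pair:
(3, 1): LHS = √(10) ≈ 3.162, RHS = 4 → counterexample
(3, 3): LHS = 3·√(2) ≈ 4.243, RHS = 6 → counterexample
(0, 1): LHS = 1, RHS = 1 → satisfies claim
(4, 7): LHS = √(65) ≈ 8.062, RHS = 11 → counterexample
(1, 4): LHS = √(17) ≈ 4.123, RHS = 5 → counterexample

That makes 4 counterexamples.

Answer: 4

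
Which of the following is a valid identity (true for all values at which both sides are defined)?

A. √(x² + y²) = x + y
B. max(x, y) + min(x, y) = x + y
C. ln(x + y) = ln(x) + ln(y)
A: fails at (3, 3) — LHS = 3·√(2) ≈ 4.243, RHS = 6.
B: holds — e.g. at (2, 3), both sides equal 5.
C: fails at (5, 5) — LHS = ln(10) ≈ 2.303, RHS = 2·ln(5) ≈ 3.219.

Answer: B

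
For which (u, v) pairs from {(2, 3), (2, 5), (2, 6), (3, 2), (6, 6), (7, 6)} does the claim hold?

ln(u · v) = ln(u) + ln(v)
All pairs

Testing each pair:
(2, 3): LHS = ln(6) ≈ 1.792, RHS = ln(2) + ln(3) ≈ 1.792 → holds
(2, 5): LHS = ln(10) ≈ 2.303, RHS = ln(2) + ln(5) ≈ 2.303 → holds
(2, 6): LHS = ln(12) ≈ 2.485, RHS = ln(2) + ln(6) ≈ 2.485 → holds
(3, 2): LHS = ln(6) ≈ 1.792, RHS = ln(2) + ln(3) ≈ 1.792 → holds
(6, 6): LHS = ln(36) ≈ 3.584, RHS = 2·ln(6) ≈ 3.584 → holds
(7, 6): LHS = ln(42) ≈ 3.738, RHS = ln(6) + ln(7) ≈ 3.738 → holds

Every pair satisfies the claim.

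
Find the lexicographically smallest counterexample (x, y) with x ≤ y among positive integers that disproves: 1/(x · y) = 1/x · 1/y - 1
(x, y) = (1, 1)

Substituting (1, 1) into the claim:
LHS = 1/(1 · 1) = 1
RHS = 1/1 · 1/1 - 1 = 0

Since LHS ≠ RHS, this pair disproves the claim, and no lexicographically smaller pair (x ≤ y, positive integers) does.

For instance (1, 5) is also a counterexample (LHS = 1/5, RHS = -4/5), but it's lexicographically larger.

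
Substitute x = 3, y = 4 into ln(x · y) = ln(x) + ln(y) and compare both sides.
LHS = ln(3 · 4) = ln(12) ≈ 2.485
RHS = ln(3) + ln(4) ≈ 2.485

LHS = RHS: the two sides agree.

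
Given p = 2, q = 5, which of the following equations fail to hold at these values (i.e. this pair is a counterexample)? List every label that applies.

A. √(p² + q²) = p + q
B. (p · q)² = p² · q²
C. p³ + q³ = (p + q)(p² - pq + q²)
A

Evaluating each claim at the given values:
A. LHS = √(29) ≈ 5.385, RHS = 7 → fails here (LHS ≠ RHS)
B. LHS = 100, RHS = 100 → holds here (LHS = RHS)
C. LHS = 133, RHS = 133 → holds here (LHS = RHS)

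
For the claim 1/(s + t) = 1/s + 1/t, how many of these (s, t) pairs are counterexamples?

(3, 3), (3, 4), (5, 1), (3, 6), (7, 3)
5

Testing each pair:
(3, 3): LHS = 1/6, RHS = 2/3 → counterexample
(3, 4): LHS = 1/7, RHS = 7/12 → counterexample
(5, 1): LHS = 1/6, RHS = 6/5 → counterexample
(3, 6): LHS = 1/9, RHS = 1/2 → counterexample
(7, 3): LHS = 1/10, RHS = 10/21 → counterexample

That makes 5 counterexamples.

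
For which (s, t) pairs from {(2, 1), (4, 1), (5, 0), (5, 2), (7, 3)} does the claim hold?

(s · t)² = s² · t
Testing each pair:
(2, 1): LHS = 4, RHS = 4 → holds
(4, 1): LHS = 16, RHS = 16 → holds
(5, 0): LHS = 0, RHS = 0 → holds
(5, 2): LHS = 100, RHS = 50 → fails
(7, 3): LHS = 441, RHS = 147 → fails

3 of 5 pairs satisfy the claim.

Answer: (2, 1), (4, 1), (5, 0)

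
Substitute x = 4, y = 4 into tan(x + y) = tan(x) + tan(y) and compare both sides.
LHS = tan(4 + 4) = tan(8) ≈ -6.8
RHS = tan(4) + tan(4) = 2·tan(4) ≈ 2.316

LHS ≠ RHS (they differ by about 9.115), so the equation does not hold here.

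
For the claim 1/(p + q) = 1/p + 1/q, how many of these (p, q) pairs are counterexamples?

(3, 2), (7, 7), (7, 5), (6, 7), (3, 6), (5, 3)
6

Testing each pair:
(3, 2): LHS = 1/5, RHS = 5/6 → counterexample
(7, 7): LHS = 1/14, RHS = 2/7 → counterexample
(7, 5): LHS = 1/12, RHS = 12/35 → counterexample
(6, 7): LHS = 1/13, RHS = 13/42 → counterexample
(3, 6): LHS = 1/9, RHS = 1/2 → counterexample
(5, 3): LHS = 1/8, RHS = 8/15 → counterexample

That makes 6 counterexamples.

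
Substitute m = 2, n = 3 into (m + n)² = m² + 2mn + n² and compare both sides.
LHS = (2 + 3)² = 25
RHS = 2² + 2·2·3 + 3² = 25

LHS = RHS: the two sides agree.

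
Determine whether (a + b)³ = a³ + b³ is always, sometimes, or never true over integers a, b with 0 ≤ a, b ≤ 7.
It holds at (a, b) = (6, 0) (both sides equal 216), but fails at (a, b) = (3, 5) (LHS = 512, RHS = 152).

Answer: Sometimes true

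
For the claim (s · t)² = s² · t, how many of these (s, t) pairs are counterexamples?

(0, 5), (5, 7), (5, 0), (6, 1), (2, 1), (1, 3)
Testing each pair:
(0, 5): LHS = 0, RHS = 0 → satisfies claim
(5, 7): LHS = 1225, RHS = 175 → counterexample
(5, 0): LHS = 0, RHS = 0 → satisfies claim
(6, 1): LHS = 36, RHS = 36 → satisfies claim
(2, 1): LHS = 4, RHS = 4 → satisfies claim
(1, 3): LHS = 9, RHS = 3 → counterexample

That makes 2 counterexamples.

Answer: 2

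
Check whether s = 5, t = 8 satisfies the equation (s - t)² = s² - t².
Substituting s = 5, t = 8:

LHS = (5 - 8)² = 9
RHS = 5² - 8² = -39

LHS ≠ RHS, so the equation does not hold at this point.

Answer: Fails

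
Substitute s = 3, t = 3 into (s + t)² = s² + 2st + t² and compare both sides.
LHS = (3 + 3)² = 36
RHS = 3² + 2·3·3 + 3² = 36

LHS = RHS: the two sides agree.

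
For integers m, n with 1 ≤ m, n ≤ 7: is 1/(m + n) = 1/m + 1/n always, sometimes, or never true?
The claim fails for every pair in the range. For instance at (m, n) = (7, 7): LHS = 1/14, RHS = 2/7.

Answer: Never true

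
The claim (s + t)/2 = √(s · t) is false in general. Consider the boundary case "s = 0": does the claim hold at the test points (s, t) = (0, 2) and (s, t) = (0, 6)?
No, fails at both test points

At (0, 2): LHS = 1 ≠ RHS = 0
At (0, 6): LHS = 3 ≠ RHS = 0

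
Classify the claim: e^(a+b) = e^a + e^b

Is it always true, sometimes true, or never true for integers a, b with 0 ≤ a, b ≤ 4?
Never true

The claim fails for every pair in the range. For instance at (a, b) = (4, 1): LHS = e^5 ≈ 148.4, RHS = e + e^4 ≈ 57.32.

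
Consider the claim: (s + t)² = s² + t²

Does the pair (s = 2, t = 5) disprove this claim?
Substituting s = 2, t = 5:
LHS = (2 + 5)² = 49
RHS = 2² + 5² = 29

Since LHS ≠ RHS, this pair disproves the claim.

Answer: Yes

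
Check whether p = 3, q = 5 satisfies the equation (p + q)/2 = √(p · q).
Fails

Substituting p = 3, q = 5:

LHS = (3 + 5)/2 = 4
RHS = √(3 · 5) = √(15) ≈ 3.873

LHS ≠ RHS, so the equation does not hold at this point.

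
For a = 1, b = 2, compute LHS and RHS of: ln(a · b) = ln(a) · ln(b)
LHS = ln(1 · 2) = ln(2) ≈ 0.6931
RHS = ln(1) · ln(2) = 0

LHS ≠ RHS (they differ by about 0.6931), so the equation does not hold here.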